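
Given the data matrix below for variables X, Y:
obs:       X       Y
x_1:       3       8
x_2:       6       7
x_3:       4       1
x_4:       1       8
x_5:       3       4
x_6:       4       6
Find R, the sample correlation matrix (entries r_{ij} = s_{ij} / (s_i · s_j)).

Step 1 — column means:
  mean(X) = (3 + 6 + 4 + 1 + 3 + 4) / 6 = 21/6 = 3.5
  mean(Y) = (8 + 7 + 1 + 8 + 4 + 6) / 6 = 34/6 = 5.6667

Step 2 — sample variances and covariances s[i,j] = (1/(n-1)) · Σ_k (x_{k,i} - mean_i) · (x_{k,j} - mean_j), with n-1 = 5:
  s[X,X] = ((-0.5)·(-0.5) + (2.5)·(2.5) + (0.5)·(0.5) + (-2.5)·(-2.5) + (-0.5)·(-0.5) + (0.5)·(0.5)) / 5 = 13.5/5 = 2.7
  s[X,Y] = ((-0.5)·(2.3333) + (2.5)·(1.3333) + (0.5)·(-4.6667) + (-2.5)·(2.3333) + (-0.5)·(-1.6667) + (0.5)·(0.3333)) / 5 = -5/5 = -1
  s[Y,Y] = ((2.3333)·(2.3333) + (1.3333)·(1.3333) + (-4.6667)·(-4.6667) + (2.3333)·(2.3333) + (-1.6667)·(-1.6667) + (0.3333)·(0.3333)) / 5 = 37.3333/5 = 7.4667
  Sample standard deviations s_i = √(s[i,i]):
  s(X) = √(2.7) = 1.6432
  s(Y) = √(7.4667) = 2.7325

Step 3 — r_{ij} = s_{ij} / (s_i · s_j):
  r[X,X] = 1 (diagonal).
  r[X,Y] = -1 / (1.6432 · 2.7325) = -1 / 4.49 = -0.2227
  r[Y,Y] = 1 (diagonal).

R is symmetric with unit diagonal. Assembling:

R = [[1, -0.2227],
 [-0.2227, 1]]


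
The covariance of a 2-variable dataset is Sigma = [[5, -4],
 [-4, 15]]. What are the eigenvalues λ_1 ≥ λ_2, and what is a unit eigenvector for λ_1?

Step 1 — characteristic polynomial of 2×2 Sigma:
  det(Sigma - λI) = λ² - trace · λ + det = 0.
  trace = 5 + 15 = 20, det = 5·15 - (-4)² = 59.
Step 2 — discriminant:
  Δ = trace² - 4·det = 400 - 236 = 164.
Step 3 — eigenvalues:
  λ = (trace ± √Δ)/2 = (20 ± 12.8062)/2,
  λ_1 = 16.4031,  λ_2 = 3.5969.

Step 4 — unit eigenvector for λ_1: solve (Sigma - λ_1 I)v = 0. First row:
  (5 - 16.4031)·v_x + (-4)·v_y = 0, i.e. (-11.4031)·v_x + (-4)·v_y = 0,
  so v ∝ (b, λ_1 - a) = (-4, 11.4031); multiply by -1 so the first entry is positive: u = (4, -11.4031).
  ||u|| = √((4)² + (-11.4031)²) = √(146.0312) ≈ 12.0843,
  v_1 = u/||u|| ≈ (0.331, -0.9436) (||v_1|| = 1).

λ_1 = 16.4031,  λ_2 = 3.5969;  v_1 ≈ (0.331, -0.9436)


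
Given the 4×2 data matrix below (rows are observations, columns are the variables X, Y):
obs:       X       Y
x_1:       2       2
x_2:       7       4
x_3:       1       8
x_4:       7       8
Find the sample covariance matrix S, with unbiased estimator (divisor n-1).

Step 1 — column means:
  mean(X) = (2 + 7 + 1 + 7) / 4 = 17/4 = 4.25
  mean(Y) = (2 + 4 + 8 + 8) / 4 = 22/4 = 5.5

Step 2 — sample covariance S[i,j] = (1/(n-1)) · Σ_k (x_{k,i} - mean_i) · (x_{k,j} - mean_j), with n-1 = 3.
  S[X,X] = ((-2.25)·(-2.25) + (2.75)·(2.75) + (-3.25)·(-3.25) + (2.75)·(2.75)) / 3 = 30.75/3 = 10.25
  S[X,Y] = ((-2.25)·(-3.5) + (2.75)·(-1.5) + (-3.25)·(2.5) + (2.75)·(2.5)) / 3 = 2.5/3 = 0.8333
  S[Y,Y] = ((-3.5)·(-3.5) + (-1.5)·(-1.5) + (2.5)·(2.5) + (2.5)·(2.5)) / 3 = 27/3 = 9

S is symmetric (S[j,i] = S[i,j]). Assembling:

S = [[10.25, 0.8333],
 [0.8333, 9]]


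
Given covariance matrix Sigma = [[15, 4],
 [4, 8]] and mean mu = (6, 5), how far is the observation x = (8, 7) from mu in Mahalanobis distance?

Step 1 — centre the observation: (x - mu) = (2, 2).

Step 2 — invert Sigma. det(Sigma) = 15·8 - (4)² = 104.
  Sigma^{-1} = (1/det) · [[d, -b], [-b, a]] = [[0.0769, -0.0385],
 [-0.0385, 0.1442]].

Step 3 — form the quadratic (x - mu)^T · Sigma^{-1} · (x - mu):
  Sigma^{-1} · (x - mu) = (0.0769, 0.2115).
  (x - mu)^T · [Sigma^{-1} · (x - mu)] = (2)·(0.0769) + (2)·(0.2115) = 0.5769.

Step 4 — take square root: d = √(0.5769) ≈ 0.7596.

d(x, mu) = √(0.5769) ≈ 0.7596


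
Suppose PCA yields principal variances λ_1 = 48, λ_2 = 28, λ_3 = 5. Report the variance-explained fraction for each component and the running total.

Step 1 — total variance = trace(Sigma) = Σ λ_i = 48 + 28 + 5 = 81.

Step 2 — fraction explained by component i = λ_i / Σ λ:
  PC1: 48/81 = 0.5926
  PC2: 28/81 = 0.3457
  PC3: 5/81 = 0.0617

Step 3 — cumulative fraction after k components = (λ_1 + ... + λ_k) / Σ λ:
  k = 1: 48/81 = 0.5926
  k = 2: (48 + 28)/81 = 76/81 = 0.9383
  k = 3: (48 + 28 + 5)/81 = 81/81 = 1

Summary (fraction, with percent):

explained: PC1 0.5926 (59.26%), PC2 0.3457 (34.57%), PC3 0.0617 (6.17%);  cumulative: 0.5926, 0.9383, 1


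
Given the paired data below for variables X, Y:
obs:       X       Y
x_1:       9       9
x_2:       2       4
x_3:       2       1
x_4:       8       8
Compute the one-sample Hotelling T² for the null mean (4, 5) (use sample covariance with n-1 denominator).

Step 1 — sample mean vector:
  mean(X) = (9 + 2 + 2 + 8) / 4 = 21/4 = 5.25
  mean(Y) = (9 + 4 + 1 + 8) / 4 = 22/4 = 5.5
  x̄ = (5.25, 5.5),  deviation x̄ - mu_0 = (5.25, 5.5) - (4, 5) = (1.25, 0.5).

Step 2 — sample covariance matrix, S[i,j] = (1/(n-1)) · Σ_k (x_{k,i} - mean_i) · (x_{k,j} - mean_j), divisor n-1 = 3:
  S[X,X] = ((3.75)·(3.75) + (-3.25)·(-3.25) + (-3.25)·(-3.25) + (2.75)·(2.75)) / 3 = 42.75/3 = 14.25
  S[X,Y] = ((3.75)·(3.5) + (-3.25)·(-1.5) + (-3.25)·(-4.5) + (2.75)·(2.5)) / 3 = 39.5/3 = 13.1667
  S[Y,Y] = ((3.5)·(3.5) + (-1.5)·(-1.5) + (-4.5)·(-4.5) + (2.5)·(2.5)) / 3 = 41/3 = 13.6667
  S = [[14.25, 13.1667],
 [13.1667, 13.6667]].

Step 3 — invert S. det(S) = 14.25·13.6667 - (13.1667)² = 21.3889.
  S^{-1} = (1/det) · [[d, -b], [-b, a]] = [[0.639, -0.6156],
 [-0.6156, 0.6662]].

Step 4 — quadratic form (x̄ - mu_0)^T · S^{-1} · (x̄ - mu_0):
  S^{-1} · (x̄ - mu_0) = (0.4909, -0.4364),
  (x̄ - mu_0)^T · [...] = (1.25)·(0.4909) + (0.5)·(-0.4364) = 0.3955.

Step 5 — scale by n: T² = 4 · 0.3955 = 1.5818.

T² ≈ 1.5818


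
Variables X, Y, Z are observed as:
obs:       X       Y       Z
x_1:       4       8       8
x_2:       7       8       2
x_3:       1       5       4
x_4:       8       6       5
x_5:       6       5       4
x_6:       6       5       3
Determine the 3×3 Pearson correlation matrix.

Step 1 — column means:
  mean(X) = (4 + 7 + 1 + 8 + 6 + 6) / 6 = 32/6 = 5.3333
  mean(Y) = (8 + 8 + 5 + 6 + 5 + 5) / 6 = 37/6 = 6.1667
  mean(Z) = (8 + 2 + 4 + 5 + 4 + 3) / 6 = 26/6 = 4.3333

Step 2 — sample variances and covariances s[i,j] = (1/(n-1)) · Σ_k (x_{k,i} - mean_i) · (x_{k,j} - mean_j), with n-1 = 5:
  s[X,X] = ((-1.3333)·(-1.3333) + (1.6667)·(1.6667) + (-4.3333)·(-4.3333) + (2.6667)·(2.6667) + (0.6667)·(0.6667) + (0.6667)·(0.6667)) / 5 = 31.3333/5 = 6.2667
  s[X,Y] = ((-1.3333)·(1.8333) + (1.6667)·(1.8333) + (-4.3333)·(-1.1667) + (2.6667)·(-0.1667) + (0.6667)·(-1.1667) + (0.6667)·(-1.1667)) / 5 = 3.6667/5 = 0.7333
  s[X,Z] = ((-1.3333)·(3.6667) + (1.6667)·(-2.3333) + (-4.3333)·(-0.3333) + (2.6667)·(0.6667) + (0.6667)·(-0.3333) + (0.6667)·(-1.3333)) / 5 = -6.6667/5 = -1.3333
  s[Y,Y] = ((1.8333)·(1.8333) + (1.8333)·(1.8333) + (-1.1667)·(-1.1667) + (-0.1667)·(-0.1667) + (-1.1667)·(-1.1667) + (-1.1667)·(-1.1667)) / 5 = 10.8333/5 = 2.1667
  s[Y,Z] = ((1.8333)·(3.6667) + (1.8333)·(-2.3333) + (-1.1667)·(-0.3333) + (-0.1667)·(0.6667) + (-1.1667)·(-0.3333) + (-1.1667)·(-1.3333)) / 5 = 4.6667/5 = 0.9333
  s[Z,Z] = ((3.6667)·(3.6667) + (-2.3333)·(-2.3333) + (-0.3333)·(-0.3333) + (0.6667)·(0.6667) + (-0.3333)·(-0.3333) + (-1.3333)·(-1.3333)) / 5 = 21.3333/5 = 4.2667
  Sample standard deviations s_i = √(s[i,i]):
  s(X) = √(6.2667) = 2.5033
  s(Y) = √(2.1667) = 1.472
  s(Z) = √(4.2667) = 2.0656

Step 3 — r_{ij} = s_{ij} / (s_i · s_j):
  r[X,X] = 1 (diagonal).
  r[X,Y] = 0.7333 / (2.5033 · 1.472) = 0.7333 / 3.6848 = 0.199
  r[X,Z] = -1.3333 / (2.5033 · 2.0656) = -1.3333 / 5.1709 = -0.2579
  r[Y,Y] = 1 (diagonal).
  r[Y,Z] = 0.9333 / (1.472 · 2.0656) = 0.9333 / 3.0405 = 0.307
  r[Z,Z] = 1 (diagonal).

R is symmetric with unit diagonal. Assembling:

R = [[1, 0.199, -0.2579],
 [0.199, 1, 0.307],
 [-0.2579, 0.307, 1]]


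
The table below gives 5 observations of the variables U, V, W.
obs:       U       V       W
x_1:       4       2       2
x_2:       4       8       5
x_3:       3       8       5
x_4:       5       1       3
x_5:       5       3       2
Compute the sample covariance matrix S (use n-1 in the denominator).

Step 1 — column means:
  mean(U) = (4 + 4 + 3 + 5 + 5) / 5 = 21/5 = 4.2
  mean(V) = (2 + 8 + 8 + 1 + 3) / 5 = 22/5 = 4.4
  mean(W) = (2 + 5 + 5 + 3 + 2) / 5 = 17/5 = 3.4

Step 2 — sample covariance S[i,j] = (1/(n-1)) · Σ_k (x_{k,i} - mean_i) · (x_{k,j} - mean_j), with n-1 = 4.
  S[U,U] = ((-0.2)·(-0.2) + (-0.2)·(-0.2) + (-1.2)·(-1.2) + (0.8)·(0.8) + (0.8)·(0.8)) / 4 = 2.8/4 = 0.7
  S[U,V] = ((-0.2)·(-2.4) + (-0.2)·(3.6) + (-1.2)·(3.6) + (0.8)·(-3.4) + (0.8)·(-1.4)) / 4 = -8.4/4 = -2.1
  S[U,W] = ((-0.2)·(-1.4) + (-0.2)·(1.6) + (-1.2)·(1.6) + (0.8)·(-0.4) + (0.8)·(-1.4)) / 4 = -3.4/4 = -0.85
  S[V,V] = ((-2.4)·(-2.4) + (3.6)·(3.6) + (3.6)·(3.6) + (-3.4)·(-3.4) + (-1.4)·(-1.4)) / 4 = 45.2/4 = 11.3
  S[V,W] = ((-2.4)·(-1.4) + (3.6)·(1.6) + (3.6)·(1.6) + (-3.4)·(-0.4) + (-1.4)·(-1.4)) / 4 = 18.2/4 = 4.55
  S[W,W] = ((-1.4)·(-1.4) + (1.6)·(1.6) + (1.6)·(1.6) + (-0.4)·(-0.4) + (-1.4)·(-1.4)) / 4 = 9.2/4 = 2.3

S is symmetric (S[j,i] = S[i,j]). Assembling:

S = [[0.7, -2.1, -0.85],
 [-2.1, 11.3, 4.55],
 [-0.85, 4.55, 2.3]]


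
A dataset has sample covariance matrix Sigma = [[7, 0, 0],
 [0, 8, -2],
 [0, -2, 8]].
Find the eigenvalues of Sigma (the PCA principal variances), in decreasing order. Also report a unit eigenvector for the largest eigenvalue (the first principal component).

Step 1 — characteristic polynomial p(λ) = det(λI - Sigma) = λ³ - tr·λ² + c_1·λ - det, where tr = trace, c_1 = sum of the principal 2×2 minors, det = det(Sigma):
  tr = 7 + 8 + 8 = 23,
  c_1 = (7·8 - (0)²) + (7·8 - (0)²) + (8·8 - (-2)²) = 56 + 56 + 60 = 172,
  det = 7·(8·8 - (-2)²) - (0)·((0)·8 - (-2)·(0)) + (0)·((0)·(-2) - 8·(0)) = 7·(60) - (0)·(0) + (0)·(0) = 420.
  So p(λ) = λ³ - 23λ² + 172λ - 420.
Step 2 — look for an integer root (rational root theorem: any rational root is an integer divisor of 420). Testing λ = 6:
  p(6) = 216 - 828 + 1032 - 420 = 0  ✓
  Dividing out (λ - 6): p(λ) = (λ - 6)(λ² - 17λ + 70).
Step 3 — remaining eigenvalues from the quadratic λ² - 17λ + 70 = 0:
  Δ = 17² - 4·70 = 289 - 280 = 9,  λ = (17 ± √9)/2 = (17 ± 3)/2 = 10 or 7.
  Sorted: λ_1 = 10,  λ_2 = 7,  λ_3 = 6  (check: sum = 23 = tr ✓).

Step 4 — unit eigenvector for λ_1 = 10: v spans the null space of (Sigma - λ_1 I), whose rows are
  r_1 = (-3, 0, 0),  r_2 = (0, -2, -2),  r_3 = (0, -2, -2).
  v is orthogonal to every row, so take v ∝ r_1 × r_2 = ((0)·(-2) - (0)·(-2), (0)·(0) - (-3)·(-2), (-3)·(-2) - (0)·(0)) = (0, -6, 6).
  Rescale (divide by 6; multiply by -1 so the first nonzero entry is positive): u = (0, 1, -1).
  ||u|| = √((0)² + (1)² + (-1)²) = √(2) ≈ 1.4142,  v_1 = u/||u|| ≈ (0, 0.7071, -0.7071) (||v_1|| = 1).

λ_1 = 10,  λ_2 = 7,  λ_3 = 6;  v_1 ≈ (0, 0.7071, -0.7071)


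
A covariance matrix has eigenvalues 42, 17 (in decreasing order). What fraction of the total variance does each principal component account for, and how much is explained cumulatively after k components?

Step 1 — total variance = trace(Sigma) = Σ λ_i = 42 + 17 = 59.

Step 2 — fraction explained by component i = λ_i / Σ λ:
  PC1: 42/59 = 0.7119
  PC2: 17/59 = 0.2881

Step 3 — cumulative fraction after k components = (λ_1 + ... + λ_k) / Σ λ:
  k = 1: 42/59 = 0.7119
  k = 2: (42 + 17)/59 = 59/59 = 1

Summary (fraction, with percent):

explained: PC1 0.7119 (71.19%), PC2 0.2881 (28.81%);  cumulative: 0.7119, 1


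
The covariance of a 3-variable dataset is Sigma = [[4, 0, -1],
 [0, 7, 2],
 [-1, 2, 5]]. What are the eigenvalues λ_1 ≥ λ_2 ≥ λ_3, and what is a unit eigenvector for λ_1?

Step 1 — characteristic polynomial p(λ) = det(λI - Sigma) = λ³ - tr·λ² + c_1·λ - det, where tr = trace, c_1 = sum of the principal 2×2 minors, det = det(Sigma):
  tr = 4 + 7 + 5 = 16,
  c_1 = (4·7 - (0)²) + (4·5 - (-1)²) + (7·5 - (2)²) = 28 + 19 + 31 = 78,
  det = 4·(7·5 - (2)²) - (0)·((0)·5 - (2)·(-1)) + (-1)·((0)·(2) - 7·(-1)) = 4·(31) - (0)·(2) + (-1)·(7) = 117.
  So p(λ) = λ³ - 16λ² + 78λ - 117.
Step 2 — look for an integer root (rational root theorem: any rational root is an integer divisor of 117). Testing λ = 3:
  p(3) = 27 - 144 + 234 - 117 = 0  ✓
  Dividing out (λ - 3): p(λ) = (λ - 3)(λ² - 13λ + 39).
Step 3 — remaining eigenvalues from the quadratic λ² - 13λ + 39 = 0:
  Δ = 13² - 4·39 = 169 - 156 = 13,  λ = (13 ± √13)/2 = (13 ± 3.6056)/2 ≈ 8.3028 or 4.6972.
  Sorted: λ_1 = 8.3028,  λ_2 = 4.6972,  λ_3 = 3  (check: sum = 16 = tr ✓).

Step 4 — unit eigenvector for λ_1 ≈ 8.3028: v spans the null space of (Sigma - λ_1 I), whose rows are
  r_1 = (-4.3028, 0, -1),  r_2 = (0, -1.3028, 2),  r_3 = (-1, 2, -3.3028).
  v is orthogonal to every row, so take v ∝ r_1 × r_2 = ((0)·(2) - (-1)·(-1.3028), (-1)·(0) - (-4.3028)·(2), (-4.3028)·(-1.3028) - (0)·(0)) ≈ (-1.3028, 8.6056, 5.6056).
  Rescale (multiply by -1 so the first nonzero entry is positive): u = (1.3028, -8.6056, -5.6056).
  ||u|| = √((1.3028)² + (-8.6056)² + (-5.6056)²) = √(107.1749) ≈ 10.3525,  v_1 = u/||u|| ≈ (0.1258, -0.8313, -0.5415) (||v_1|| = 1).

λ_1 = 8.3028,  λ_2 = 4.6972,  λ_3 = 3;  v_1 ≈ (0.1258, -0.8313, -0.5415)


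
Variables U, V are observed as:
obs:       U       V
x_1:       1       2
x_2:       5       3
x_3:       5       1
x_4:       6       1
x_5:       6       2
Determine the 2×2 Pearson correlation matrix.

Step 1 — column means:
  mean(U) = (1 + 5 + 5 + 6 + 6) / 5 = 23/5 = 4.6
  mean(V) = (2 + 3 + 1 + 1 + 2) / 5 = 9/5 = 1.8

Step 2 — sample variances and covariances s[i,j] = (1/(n-1)) · Σ_k (x_{k,i} - mean_i) · (x_{k,j} - mean_j), with n-1 = 4:
  s[U,U] = ((-3.6)·(-3.6) + (0.4)·(0.4) + (0.4)·(0.4) + (1.4)·(1.4) + (1.4)·(1.4)) / 4 = 17.2/4 = 4.3
  s[U,V] = ((-3.6)·(0.2) + (0.4)·(1.2) + (0.4)·(-0.8) + (1.4)·(-0.8) + (1.4)·(0.2)) / 4 = -1.4/4 = -0.35
  s[V,V] = ((0.2)·(0.2) + (1.2)·(1.2) + (-0.8)·(-0.8) + (-0.8)·(-0.8) + (0.2)·(0.2)) / 4 = 2.8/4 = 0.7
  Sample standard deviations s_i = √(s[i,i]):
  s(U) = √(4.3) = 2.0736
  s(V) = √(0.7) = 0.8367

Step 3 — r_{ij} = s_{ij} / (s_i · s_j):
  r[U,U] = 1 (diagonal).
  r[U,V] = -0.35 / (2.0736 · 0.8367) = -0.35 / 1.7349 = -0.2017
  r[V,V] = 1 (diagonal).

R is symmetric with unit diagonal. Assembling:

R = [[1, -0.2017],
 [-0.2017, 1]]


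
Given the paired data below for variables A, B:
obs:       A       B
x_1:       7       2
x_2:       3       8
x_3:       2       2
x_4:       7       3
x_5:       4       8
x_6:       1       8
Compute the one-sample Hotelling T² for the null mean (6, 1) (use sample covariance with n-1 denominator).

Step 1 — sample mean vector:
  mean(A) = (7 + 3 + 2 + 7 + 4 + 1) / 6 = 24/6 = 4
  mean(B) = (2 + 8 + 2 + 3 + 8 + 8) / 6 = 31/6 = 5.1667
  x̄ = (4, 5.1667),  deviation x̄ - mu_0 = (4, 5.1667) - (6, 1) = (-2, 4.1667).

Step 2 — sample covariance matrix, S[i,j] = (1/(n-1)) · Σ_k (x_{k,i} - mean_i) · (x_{k,j} - mean_j), divisor n-1 = 5:
  S[A,A] = ((3)·(3) + (-1)·(-1) + (-2)·(-2) + (3)·(3) + (0)·(0) + (-3)·(-3)) / 5 = 32/5 = 6.4
  S[A,B] = ((3)·(-3.1667) + (-1)·(2.8333) + (-2)·(-3.1667) + (3)·(-2.1667) + (0)·(2.8333) + (-3)·(2.8333)) / 5 = -21/5 = -4.2
  S[B,B] = ((-3.1667)·(-3.1667) + (2.8333)·(2.8333) + (-3.1667)·(-3.1667) + (-2.1667)·(-2.1667) + (2.8333)·(2.8333) + (2.8333)·(2.8333)) / 5 = 48.8333/5 = 9.7667
  S = [[6.4, -4.2],
 [-4.2, 9.7667]].

Step 3 — invert S. det(S) = 6.4·9.7667 - (-4.2)² = 44.8667.
  S^{-1} = (1/det) · [[d, -b], [-b, a]] = [[0.2177, 0.0936],
 [0.0936, 0.1426]].

Step 4 — quadratic form (x̄ - mu_0)^T · S^{-1} · (x̄ - mu_0):
  S^{-1} · (x̄ - mu_0) = (-0.0453, 0.4071),
  (x̄ - mu_0)^T · [...] = (-2)·(-0.0453) + (4.1667)·(0.4071) = 1.787.

Step 5 — scale by n: T² = 6 · 1.787 = 10.7221.

T² ≈ 10.7221


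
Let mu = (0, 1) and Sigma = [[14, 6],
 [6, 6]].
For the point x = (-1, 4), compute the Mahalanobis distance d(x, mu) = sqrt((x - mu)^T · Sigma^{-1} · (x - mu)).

Step 1 — centre the observation: (x - mu) = (-1, 3).

Step 2 — invert Sigma. det(Sigma) = 14·6 - (6)² = 48.
  Sigma^{-1} = (1/det) · [[d, -b], [-b, a]] = [[0.125, -0.125],
 [-0.125, 0.2917]].

Step 3 — form the quadratic (x - mu)^T · Sigma^{-1} · (x - mu):
  Sigma^{-1} · (x - mu) = (-0.5, 1).
  (x - mu)^T · [Sigma^{-1} · (x - mu)] = (-1)·(-0.5) + (3)·(1) = 3.5.

Step 4 — take square root: d = √(3.5) ≈ 1.8708.

d(x, mu) = √(3.5) ≈ 1.8708


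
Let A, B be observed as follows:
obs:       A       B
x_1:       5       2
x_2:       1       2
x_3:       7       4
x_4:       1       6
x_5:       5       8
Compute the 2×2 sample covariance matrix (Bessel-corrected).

Step 1 — column means:
  mean(A) = (5 + 1 + 7 + 1 + 5) / 5 = 19/5 = 3.8
  mean(B) = (2 + 2 + 4 + 6 + 8) / 5 = 22/5 = 4.4

Step 2 — sample covariance S[i,j] = (1/(n-1)) · Σ_k (x_{k,i} - mean_i) · (x_{k,j} - mean_j), with n-1 = 4.
  S[A,A] = ((1.2)·(1.2) + (-2.8)·(-2.8) + (3.2)·(3.2) + (-2.8)·(-2.8) + (1.2)·(1.2)) / 4 = 28.8/4 = 7.2
  S[A,B] = ((1.2)·(-2.4) + (-2.8)·(-2.4) + (3.2)·(-0.4) + (-2.8)·(1.6) + (1.2)·(3.6)) / 4 = 2.4/4 = 0.6
  S[B,B] = ((-2.4)·(-2.4) + (-2.4)·(-2.4) + (-0.4)·(-0.4) + (1.6)·(1.6) + (3.6)·(3.6)) / 4 = 27.2/4 = 6.8

S is symmetric (S[j,i] = S[i,j]). Assembling:

S = [[7.2, 0.6],
 [0.6, 6.8]]


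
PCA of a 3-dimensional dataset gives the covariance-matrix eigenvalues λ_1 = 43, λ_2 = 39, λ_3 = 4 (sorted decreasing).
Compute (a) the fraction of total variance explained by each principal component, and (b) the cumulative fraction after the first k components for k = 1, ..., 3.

Step 1 — total variance = trace(Sigma) = Σ λ_i = 43 + 39 + 4 = 86.

Step 2 — fraction explained by component i = λ_i / Σ λ:
  PC1: 43/86 = 0.5
  PC2: 39/86 = 0.4535
  PC3: 4/86 = 0.0465

Step 3 — cumulative fraction after k components = (λ_1 + ... + λ_k) / Σ λ:
  k = 1: 43/86 = 0.5
  k = 2: (43 + 39)/86 = 82/86 = 0.9535
  k = 3: (43 + 39 + 4)/86 = 86/86 = 1

Summary (fraction, with percent):

explained: PC1 0.5 (50%), PC2 0.4535 (45.35%), PC3 0.0465 (4.65%);  cumulative: 0.5, 0.9535, 1


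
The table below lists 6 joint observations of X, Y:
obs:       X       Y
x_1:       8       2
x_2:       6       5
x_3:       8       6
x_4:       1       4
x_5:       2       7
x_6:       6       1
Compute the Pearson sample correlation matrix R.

Step 1 — column means:
  mean(X) = (8 + 6 + 8 + 1 + 2 + 6) / 6 = 31/6 = 5.1667
  mean(Y) = (2 + 5 + 6 + 4 + 7 + 1) / 6 = 25/6 = 4.1667

Step 2 — sample variances and covariances s[i,j] = (1/(n-1)) · Σ_k (x_{k,i} - mean_i) · (x_{k,j} - mean_j), with n-1 = 5:
  s[X,X] = ((2.8333)·(2.8333) + (0.8333)·(0.8333) + (2.8333)·(2.8333) + (-4.1667)·(-4.1667) + (-3.1667)·(-3.1667) + (0.8333)·(0.8333)) / 5 = 44.8333/5 = 8.9667
  s[X,Y] = ((2.8333)·(-2.1667) + (0.8333)·(0.8333) + (2.8333)·(1.8333) + (-4.1667)·(-0.1667) + (-3.1667)·(2.8333) + (0.8333)·(-3.1667)) / 5 = -11.1667/5 = -2.2333
  s[Y,Y] = ((-2.1667)·(-2.1667) + (0.8333)·(0.8333) + (1.8333)·(1.8333) + (-0.1667)·(-0.1667) + (2.8333)·(2.8333) + (-3.1667)·(-3.1667)) / 5 = 26.8333/5 = 5.3667
  Sample standard deviations s_i = √(s[i,i]):
  s(X) = √(8.9667) = 2.9944
  s(Y) = √(5.3667) = 2.3166

Step 3 — r_{ij} = s_{ij} / (s_i · s_j):
  r[X,X] = 1 (diagonal).
  r[X,Y] = -2.2333 / (2.9944 · 2.3166) = -2.2333 / 6.9369 = -0.3219
  r[Y,Y] = 1 (diagonal).

R is symmetric with unit diagonal. Assembling:

R = [[1, -0.3219],
 [-0.3219, 1]]


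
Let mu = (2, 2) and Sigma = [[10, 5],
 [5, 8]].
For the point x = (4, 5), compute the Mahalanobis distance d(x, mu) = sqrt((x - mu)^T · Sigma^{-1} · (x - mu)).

Step 1 — centre the observation: (x - mu) = (2, 3).

Step 2 — invert Sigma. det(Sigma) = 10·8 - (5)² = 55.
  Sigma^{-1} = (1/det) · [[d, -b], [-b, a]] = [[0.1455, -0.0909],
 [-0.0909, 0.1818]].

Step 3 — form the quadratic (x - mu)^T · Sigma^{-1} · (x - mu):
  Sigma^{-1} · (x - mu) = (0.0182, 0.3636).
  (x - mu)^T · [Sigma^{-1} · (x - mu)] = (2)·(0.0182) + (3)·(0.3636) = 1.1273.

Step 4 — take square root: d = √(1.1273) ≈ 1.0617.

d(x, mu) = √(1.1273) ≈ 1.0617


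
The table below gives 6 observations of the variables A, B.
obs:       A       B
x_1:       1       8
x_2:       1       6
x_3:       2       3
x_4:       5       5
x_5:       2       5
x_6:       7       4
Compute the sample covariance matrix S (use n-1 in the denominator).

Step 1 — column means:
  mean(A) = (1 + 1 + 2 + 5 + 2 + 7) / 6 = 18/6 = 3
  mean(B) = (8 + 6 + 3 + 5 + 5 + 4) / 6 = 31/6 = 5.1667

Step 2 — sample covariance S[i,j] = (1/(n-1)) · Σ_k (x_{k,i} - mean_i) · (x_{k,j} - mean_j), with n-1 = 5.
  S[A,A] = ((-2)·(-2) + (-2)·(-2) + (-1)·(-1) + (2)·(2) + (-1)·(-1) + (4)·(4)) / 5 = 30/5 = 6
  S[A,B] = ((-2)·(2.8333) + (-2)·(0.8333) + (-1)·(-2.1667) + (2)·(-0.1667) + (-1)·(-0.1667) + (4)·(-1.1667)) / 5 = -10/5 = -2
  S[B,B] = ((2.8333)·(2.8333) + (0.8333)·(0.8333) + (-2.1667)·(-2.1667) + (-0.1667)·(-0.1667) + (-0.1667)·(-0.1667) + (-1.1667)·(-1.1667)) / 5 = 14.8333/5 = 2.9667

S is symmetric (S[j,i] = S[i,j]). Assembling:

S = [[6, -2],
 [-2, 2.9667]]


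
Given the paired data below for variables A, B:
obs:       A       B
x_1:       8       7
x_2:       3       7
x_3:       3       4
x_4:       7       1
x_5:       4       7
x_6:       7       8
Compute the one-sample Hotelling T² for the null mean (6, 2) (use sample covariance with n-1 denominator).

Step 1 — sample mean vector:
  mean(A) = (8 + 3 + 3 + 7 + 4 + 7) / 6 = 32/6 = 5.3333
  mean(B) = (7 + 7 + 4 + 1 + 7 + 8) / 6 = 34/6 = 5.6667
  x̄ = (5.3333, 5.6667),  deviation x̄ - mu_0 = (5.3333, 5.6667) - (6, 2) = (-0.6667, 3.6667).

Step 2 — sample covariance matrix, S[i,j] = (1/(n-1)) · Σ_k (x_{k,i} - mean_i) · (x_{k,j} - mean_j), divisor n-1 = 5:
  S[A,A] = ((2.6667)·(2.6667) + (-2.3333)·(-2.3333) + (-2.3333)·(-2.3333) + (1.6667)·(1.6667) + (-1.3333)·(-1.3333) + (1.6667)·(1.6667)) / 5 = 25.3333/5 = 5.0667
  S[A,B] = ((2.6667)·(1.3333) + (-2.3333)·(1.3333) + (-2.3333)·(-1.6667) + (1.6667)·(-4.6667) + (-1.3333)·(1.3333) + (1.6667)·(2.3333)) / 5 = -1.3333/5 = -0.2667
  S[B,B] = ((1.3333)·(1.3333) + (1.3333)·(1.3333) + (-1.6667)·(-1.6667) + (-4.6667)·(-4.6667) + (1.3333)·(1.3333) + (2.3333)·(2.3333)) / 5 = 35.3333/5 = 7.0667
  S = [[5.0667, -0.2667],
 [-0.2667, 7.0667]].

Step 3 — invert S. det(S) = 5.0667·7.0667 - (-0.2667)² = 35.7333.
  S^{-1} = (1/det) · [[d, -b], [-b, a]] = [[0.1978, 0.0075],
 [0.0075, 0.1418]].

Step 4 — quadratic form (x̄ - mu_0)^T · S^{-1} · (x̄ - mu_0):
  S^{-1} · (x̄ - mu_0) = (-0.1045, 0.5149),
  (x̄ - mu_0)^T · [...] = (-0.6667)·(-0.1045) + (3.6667)·(0.5149) = 1.9577.

Step 5 — scale by n: T² = 6 · 1.9577 = 11.7463.

T² ≈ 11.7463


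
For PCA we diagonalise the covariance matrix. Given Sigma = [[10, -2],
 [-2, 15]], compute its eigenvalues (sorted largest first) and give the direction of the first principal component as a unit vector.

Step 1 — characteristic polynomial of 2×2 Sigma:
  det(Sigma - λI) = λ² - trace · λ + det = 0.
  trace = 10 + 15 = 25, det = 10·15 - (-2)² = 146.
Step 2 — discriminant:
  Δ = trace² - 4·det = 625 - 584 = 41.
Step 3 — eigenvalues:
  λ = (trace ± √Δ)/2 = (25 ± 6.4031)/2,
  λ_1 = 15.7016,  λ_2 = 9.2984.

Step 4 — unit eigenvector for λ_1: solve (Sigma - λ_1 I)v = 0. First row:
  (10 - 15.7016)·v_x + (-2)·v_y = 0, i.e. (-5.7016)·v_x + (-2)·v_y = 0,
  so v ∝ (b, λ_1 - a) = (-2, 5.7016); multiply by -1 so the first entry is positive: u = (2, -5.7016).
  ||u|| = √((2)² + (-5.7016)²) = √(36.5078) ≈ 6.0422,
  v_1 = u/||u|| ≈ (0.331, -0.9436) (||v_1|| = 1).

λ_1 = 15.7016,  λ_2 = 9.2984;  v_1 ≈ (0.331, -0.9436)


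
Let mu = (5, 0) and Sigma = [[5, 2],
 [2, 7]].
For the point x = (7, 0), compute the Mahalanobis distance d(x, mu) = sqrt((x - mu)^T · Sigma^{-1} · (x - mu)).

Step 1 — centre the observation: (x - mu) = (2, 0).

Step 2 — invert Sigma. det(Sigma) = 5·7 - (2)² = 31.
  Sigma^{-1} = (1/det) · [[d, -b], [-b, a]] = [[0.2258, -0.0645],
 [-0.0645, 0.1613]].

Step 3 — form the quadratic (x - mu)^T · Sigma^{-1} · (x - mu):
  Sigma^{-1} · (x - mu) = (0.4516, -0.129).
  (x - mu)^T · [Sigma^{-1} · (x - mu)] = (2)·(0.4516) + (0)·(-0.129) = 0.9032.

Step 4 — take square root: d = √(0.9032) ≈ 0.9504.

d(x, mu) = √(0.9032) ≈ 0.9504


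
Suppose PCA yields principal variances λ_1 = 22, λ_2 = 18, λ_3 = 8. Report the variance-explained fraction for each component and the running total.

Step 1 — total variance = trace(Sigma) = Σ λ_i = 22 + 18 + 8 = 48.

Step 2 — fraction explained by component i = λ_i / Σ λ:
  PC1: 22/48 = 0.4583
  PC2: 18/48 = 0.375
  PC3: 8/48 = 0.1667

Step 3 — cumulative fraction after k components = (λ_1 + ... + λ_k) / Σ λ:
  k = 1: 22/48 = 0.4583
  k = 2: (22 + 18)/48 = 40/48 = 0.8333
  k = 3: (22 + 18 + 8)/48 = 48/48 = 1

Summary (fraction, with percent):

explained: PC1 0.4583 (45.83%), PC2 0.375 (37.5%), PC3 0.1667 (16.67%);  cumulative: 0.4583, 0.8333, 1


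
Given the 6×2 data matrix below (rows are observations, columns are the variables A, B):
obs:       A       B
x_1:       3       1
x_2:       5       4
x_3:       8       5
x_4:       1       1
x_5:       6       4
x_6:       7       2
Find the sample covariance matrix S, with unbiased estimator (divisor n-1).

Step 1 — column means:
  mean(A) = (3 + 5 + 8 + 1 + 6 + 7) / 6 = 30/6 = 5
  mean(B) = (1 + 4 + 5 + 1 + 4 + 2) / 6 = 17/6 = 2.8333

Step 2 — sample covariance S[i,j] = (1/(n-1)) · Σ_k (x_{k,i} - mean_i) · (x_{k,j} - mean_j), with n-1 = 5.
  S[A,A] = ((-2)·(-2) + (0)·(0) + (3)·(3) + (-4)·(-4) + (1)·(1) + (2)·(2)) / 5 = 34/5 = 6.8
  S[A,B] = ((-2)·(-1.8333) + (0)·(1.1667) + (3)·(2.1667) + (-4)·(-1.8333) + (1)·(1.1667) + (2)·(-0.8333)) / 5 = 17/5 = 3.4
  S[B,B] = ((-1.8333)·(-1.8333) + (1.1667)·(1.1667) + (2.1667)·(2.1667) + (-1.8333)·(-1.8333) + (1.1667)·(1.1667) + (-0.8333)·(-0.8333)) / 5 = 14.8333/5 = 2.9667

S is symmetric (S[j,i] = S[i,j]). Assembling:

S = [[6.8, 3.4],
 [3.4, 2.9667]]


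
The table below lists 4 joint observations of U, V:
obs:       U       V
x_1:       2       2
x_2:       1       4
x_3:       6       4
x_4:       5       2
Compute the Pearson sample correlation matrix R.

Step 1 — column means:
  mean(U) = (2 + 1 + 6 + 5) / 4 = 14/4 = 3.5
  mean(V) = (2 + 4 + 4 + 2) / 4 = 12/4 = 3

Step 2 — sample variances and covariances s[i,j] = (1/(n-1)) · Σ_k (x_{k,i} - mean_i) · (x_{k,j} - mean_j), with n-1 = 3:
  s[U,U] = ((-1.5)·(-1.5) + (-2.5)·(-2.5) + (2.5)·(2.5) + (1.5)·(1.5)) / 3 = 17/3 = 5.6667
  s[U,V] = ((-1.5)·(-1) + (-2.5)·(1) + (2.5)·(1) + (1.5)·(-1)) / 3 = 0/3 = 0
  s[V,V] = ((-1)·(-1) + (1)·(1) + (1)·(1) + (-1)·(-1)) / 3 = 4/3 = 1.3333
  Sample standard deviations s_i = √(s[i,i]):
  s(U) = √(5.6667) = 2.3805
  s(V) = √(1.3333) = 1.1547

Step 3 — r_{ij} = s_{ij} / (s_i · s_j):
  r[U,U] = 1 (diagonal).
  r[U,V] = 0 / (2.3805 · 1.1547) = 0 / 2.7487 = 0
  r[V,V] = 1 (diagonal).

R is symmetric with unit diagonal. Assembling:

R = [[1, 0],
 [0, 1]]


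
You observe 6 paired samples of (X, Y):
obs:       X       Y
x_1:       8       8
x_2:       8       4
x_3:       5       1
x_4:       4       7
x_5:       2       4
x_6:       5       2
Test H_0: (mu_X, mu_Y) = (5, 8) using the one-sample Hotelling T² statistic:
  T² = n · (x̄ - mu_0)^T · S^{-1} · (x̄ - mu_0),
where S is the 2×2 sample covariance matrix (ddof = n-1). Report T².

Step 1 — sample mean vector:
  mean(X) = (8 + 8 + 5 + 4 + 2 + 5) / 6 = 32/6 = 5.3333
  mean(Y) = (8 + 4 + 1 + 7 + 4 + 2) / 6 = 26/6 = 4.3333
  x̄ = (5.3333, 4.3333),  deviation x̄ - mu_0 = (5.3333, 4.3333) - (5, 8) = (0.3333, -3.6667).

Step 2 — sample covariance matrix, S[i,j] = (1/(n-1)) · Σ_k (x_{k,i} - mean_i) · (x_{k,j} - mean_j), divisor n-1 = 5:
  S[X,X] = ((2.6667)·(2.6667) + (2.6667)·(2.6667) + (-0.3333)·(-0.3333) + (-1.3333)·(-1.3333) + (-3.3333)·(-3.3333) + (-0.3333)·(-0.3333)) / 5 = 27.3333/5 = 5.4667
  S[X,Y] = ((2.6667)·(3.6667) + (2.6667)·(-0.3333) + (-0.3333)·(-3.3333) + (-1.3333)·(2.6667) + (-3.3333)·(-0.3333) + (-0.3333)·(-2.3333)) / 5 = 8.3333/5 = 1.6667
  S[Y,Y] = ((3.6667)·(3.6667) + (-0.3333)·(-0.3333) + (-3.3333)·(-3.3333) + (2.6667)·(2.6667) + (-0.3333)·(-0.3333) + (-2.3333)·(-2.3333)) / 5 = 37.3333/5 = 7.4667
  S = [[5.4667, 1.6667],
 [1.6667, 7.4667]].

Step 3 — invert S. det(S) = 5.4667·7.4667 - (1.6667)² = 38.04.
  S^{-1} = (1/det) · [[d, -b], [-b, a]] = [[0.1963, -0.0438],
 [-0.0438, 0.1437]].

Step 4 — quadratic form (x̄ - mu_0)^T · S^{-1} · (x̄ - mu_0):
  S^{-1} · (x̄ - mu_0) = (0.2261, -0.5415),
  (x̄ - mu_0)^T · [...] = (0.3333)·(0.2261) + (-3.6667)·(-0.5415) = 2.061.

Step 5 — scale by n: T² = 6 · 2.061 = 12.3659.

T² ≈ 12.3659


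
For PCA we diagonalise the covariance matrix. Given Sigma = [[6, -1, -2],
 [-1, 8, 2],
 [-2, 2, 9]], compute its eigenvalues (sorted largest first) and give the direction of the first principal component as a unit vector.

Step 1 — characteristic polynomial p(λ) = det(λI - Sigma) = λ³ - tr·λ² + c_1·λ - det, where tr = trace, c_1 = sum of the principal 2×2 minors, det = det(Sigma):
  tr = 6 + 8 + 9 = 23,
  c_1 = (6·8 - (-1)²) + (6·9 - (-2)²) + (8·9 - (2)²) = 47 + 50 + 68 = 165,
  det = 6·(8·9 - (2)²) - (-1)·((-1)·9 - (2)·(-2)) + (-2)·((-1)·(2) - 8·(-2)) = 6·(68) - (-1)·(-5) + (-2)·(14) = 375.
  So p(λ) = λ³ - 23λ² + 165λ - 375.
Step 2 — look for an integer root (rational root theorem: any rational root is an integer divisor of 375). Testing λ = 5:
  p(5) = 125 - 575 + 825 - 375 = 0  ✓
  Dividing out (λ - 5): p(λ) = (λ - 5)(λ² - 18λ + 75).
Step 3 — remaining eigenvalues from the quadratic λ² - 18λ + 75 = 0:
  Δ = 18² - 4·75 = 324 - 300 = 24,  λ = (18 ± √24)/2 = (18 ± 4.899)/2 ≈ 11.4495 or 6.5505.
  Sorted: λ_1 = 11.4495,  λ_2 = 6.5505,  λ_3 = 5  (check: sum = 23 = tr ✓).

Step 4 — unit eigenvector for λ_1 ≈ 11.4495: v spans the null space of (Sigma - λ_1 I), whose rows are
  r_1 = (-5.4495, -1, -2),  r_2 = (-1, -3.4495, 2),  r_3 = (-2, 2, -2.4495).
  v is orthogonal to every row, so take v ∝ r_1 × r_2 = ((-1)·(2) - (-2)·(-3.4495), (-2)·(-1) - (-5.4495)·(2), (-5.4495)·(-3.4495) - (-1)·(-1)) ≈ (-8.899, 12.899, 17.798).
  Rescale (multiply by -1 so the first nonzero entry is positive): u = (8.899, -12.899, -17.798).
  ||u|| = √((8.899)² + (-12.899)² + (-17.798)²) = √(562.3429) ≈ 23.7138,  v_1 = u/||u|| ≈ (0.3753, -0.5439, -0.7505) (||v_1|| = 1).

λ_1 = 11.4495,  λ_2 = 6.5505,  λ_3 = 5;  v_1 ≈ (0.3753, -0.5439, -0.7505)


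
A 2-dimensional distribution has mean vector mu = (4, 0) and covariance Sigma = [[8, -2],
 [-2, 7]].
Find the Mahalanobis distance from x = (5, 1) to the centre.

Step 1 — centre the observation: (x - mu) = (1, 1).

Step 2 — invert Sigma. det(Sigma) = 8·7 - (-2)² = 52.
  Sigma^{-1} = (1/det) · [[d, -b], [-b, a]] = [[0.1346, 0.0385],
 [0.0385, 0.1538]].

Step 3 — form the quadratic (x - mu)^T · Sigma^{-1} · (x - mu):
  Sigma^{-1} · (x - mu) = (0.1731, 0.1923).
  (x - mu)^T · [Sigma^{-1} · (x - mu)] = (1)·(0.1731) + (1)·(0.1923) = 0.3654.

Step 4 — take square root: d = √(0.3654) ≈ 0.6045.

d(x, mu) = √(0.3654) ≈ 0.6045


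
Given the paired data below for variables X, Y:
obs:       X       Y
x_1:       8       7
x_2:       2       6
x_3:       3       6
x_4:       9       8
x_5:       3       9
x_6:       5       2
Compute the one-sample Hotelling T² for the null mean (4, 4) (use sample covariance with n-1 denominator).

Step 1 — sample mean vector:
  mean(X) = (8 + 2 + 3 + 9 + 3 + 5) / 6 = 30/6 = 5
  mean(Y) = (7 + 6 + 6 + 8 + 9 + 2) / 6 = 38/6 = 6.3333
  x̄ = (5, 6.3333),  deviation x̄ - mu_0 = (5, 6.3333) - (4, 4) = (1, 2.3333).

Step 2 — sample covariance matrix, S[i,j] = (1/(n-1)) · Σ_k (x_{k,i} - mean_i) · (x_{k,j} - mean_j), divisor n-1 = 5:
  S[X,X] = ((3)·(3) + (-3)·(-3) + (-2)·(-2) + (4)·(4) + (-2)·(-2) + (0)·(0)) / 5 = 42/5 = 8.4
  S[X,Y] = ((3)·(0.6667) + (-3)·(-0.3333) + (-2)·(-0.3333) + (4)·(1.6667) + (-2)·(2.6667) + (0)·(-4.3333)) / 5 = 5/5 = 1
  S[Y,Y] = ((0.6667)·(0.6667) + (-0.3333)·(-0.3333) + (-0.3333)·(-0.3333) + (1.6667)·(1.6667) + (2.6667)·(2.6667) + (-4.3333)·(-4.3333)) / 5 = 29.3333/5 = 5.8667
  S = [[8.4, 1],
 [1, 5.8667]].

Step 3 — invert S. det(S) = 8.4·5.8667 - (1)² = 48.28.
  S^{-1} = (1/det) · [[d, -b], [-b, a]] = [[0.1215, -0.0207],
 [-0.0207, 0.174]].

Step 4 — quadratic form (x̄ - mu_0)^T · S^{-1} · (x̄ - mu_0):
  S^{-1} · (x̄ - mu_0) = (0.0732, 0.3853),
  (x̄ - mu_0)^T · [...] = (1)·(0.0732) + (2.3333)·(0.3853) = 0.9721.

Step 5 — scale by n: T² = 6 · 0.9721 = 5.8326.

T² ≈ 5.8326


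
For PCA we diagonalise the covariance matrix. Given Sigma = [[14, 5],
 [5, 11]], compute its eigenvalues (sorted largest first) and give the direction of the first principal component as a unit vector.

Step 1 — characteristic polynomial of 2×2 Sigma:
  det(Sigma - λI) = λ² - trace · λ + det = 0.
  trace = 14 + 11 = 25, det = 14·11 - (5)² = 129.
Step 2 — discriminant:
  Δ = trace² - 4·det = 625 - 516 = 109.
Step 3 — eigenvalues:
  λ = (trace ± √Δ)/2 = (25 ± 10.4403)/2,
  λ_1 = 17.7202,  λ_2 = 7.2798.

Step 4 — unit eigenvector for λ_1: solve (Sigma - λ_1 I)v = 0. First row:
  (14 - 17.7202)·v_x + (5)·v_y = 0, i.e. (-3.7202)·v_x + (5)·v_y = 0,
  so v ∝ (b, λ_1 - a) = (5, 3.7202) = u.
  ||u|| = √((5)² + (3.7202)²) = √(38.8395) ≈ 6.2321,
  v_1 = u/||u|| ≈ (0.8023, 0.5969) (||v_1|| = 1).

λ_1 = 17.7202,  λ_2 = 7.2798;  v_1 ≈ (0.8023, 0.5969)


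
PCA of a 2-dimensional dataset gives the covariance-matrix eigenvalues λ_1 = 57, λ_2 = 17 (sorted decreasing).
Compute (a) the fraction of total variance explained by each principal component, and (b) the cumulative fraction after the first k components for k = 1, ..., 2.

Step 1 — total variance = trace(Sigma) = Σ λ_i = 57 + 17 = 74.

Step 2 — fraction explained by component i = λ_i / Σ λ:
  PC1: 57/74 = 0.7703
  PC2: 17/74 = 0.2297

Step 3 — cumulative fraction after k components = (λ_1 + ... + λ_k) / Σ λ:
  k = 1: 57/74 = 0.7703
  k = 2: (57 + 17)/74 = 74/74 = 1

Summary (fraction, with percent):

explained: PC1 0.7703 (77.03%), PC2 0.2297 (22.97%);  cumulative: 0.7703, 1


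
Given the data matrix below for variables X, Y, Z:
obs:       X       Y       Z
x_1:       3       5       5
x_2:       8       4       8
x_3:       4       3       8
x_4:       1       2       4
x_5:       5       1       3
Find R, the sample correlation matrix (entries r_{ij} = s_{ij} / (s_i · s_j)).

Step 1 — column means:
  mean(X) = (3 + 8 + 4 + 1 + 5) / 5 = 21/5 = 4.2
  mean(Y) = (5 + 4 + 3 + 2 + 1) / 5 = 15/5 = 3
  mean(Z) = (5 + 8 + 8 + 4 + 3) / 5 = 28/5 = 5.6

Step 2 — sample variances and covariances s[i,j] = (1/(n-1)) · Σ_k (x_{k,i} - mean_i) · (x_{k,j} - mean_j), with n-1 = 4:
  s[X,X] = ((-1.2)·(-1.2) + (3.8)·(3.8) + (-0.2)·(-0.2) + (-3.2)·(-3.2) + (0.8)·(0.8)) / 4 = 26.8/4 = 6.7
  s[X,Y] = ((-1.2)·(2) + (3.8)·(1) + (-0.2)·(0) + (-3.2)·(-1) + (0.8)·(-2)) / 4 = 3/4 = 0.75
  s[X,Z] = ((-1.2)·(-0.6) + (3.8)·(2.4) + (-0.2)·(2.4) + (-3.2)·(-1.6) + (0.8)·(-2.6)) / 4 = 12.4/4 = 3.1
  s[Y,Y] = ((2)·(2) + (1)·(1) + (0)·(0) + (-1)·(-1) + (-2)·(-2)) / 4 = 10/4 = 2.5
  s[Y,Z] = ((2)·(-0.6) + (1)·(2.4) + (0)·(2.4) + (-1)·(-1.6) + (-2)·(-2.6)) / 4 = 8/4 = 2
  s[Z,Z] = ((-0.6)·(-0.6) + (2.4)·(2.4) + (2.4)·(2.4) + (-1.6)·(-1.6) + (-2.6)·(-2.6)) / 4 = 21.2/4 = 5.3
  Sample standard deviations s_i = √(s[i,i]):
  s(X) = √(6.7) = 2.5884
  s(Y) = √(2.5) = 1.5811
  s(Z) = √(5.3) = 2.3022

Step 3 — r_{ij} = s_{ij} / (s_i · s_j):
  r[X,X] = 1 (diagonal).
  r[X,Y] = 0.75 / (2.5884 · 1.5811) = 0.75 / 4.0927 = 0.1833
  r[X,Z] = 3.1 / (2.5884 · 2.3022) = 3.1 / 5.959 = 0.5202
  r[Y,Y] = 1 (diagonal).
  r[Y,Z] = 2 / (1.5811 · 2.3022) = 2 / 3.6401 = 0.5494
  r[Z,Z] = 1 (diagonal).

R is symmetric with unit diagonal. Assembling:

R = [[1, 0.1833, 0.5202],
 [0.1833, 1, 0.5494],
 [0.5202, 0.5494, 1]]


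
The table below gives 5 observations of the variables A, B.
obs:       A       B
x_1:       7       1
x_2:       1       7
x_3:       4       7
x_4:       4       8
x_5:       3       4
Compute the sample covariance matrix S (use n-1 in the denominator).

Step 1 — column means:
  mean(A) = (7 + 1 + 4 + 4 + 3) / 5 = 19/5 = 3.8
  mean(B) = (1 + 7 + 7 + 8 + 4) / 5 = 27/5 = 5.4

Step 2 — sample covariance S[i,j] = (1/(n-1)) · Σ_k (x_{k,i} - mean_i) · (x_{k,j} - mean_j), with n-1 = 4.
  S[A,A] = ((3.2)·(3.2) + (-2.8)·(-2.8) + (0.2)·(0.2) + (0.2)·(0.2) + (-0.8)·(-0.8)) / 4 = 18.8/4 = 4.7
  S[A,B] = ((3.2)·(-4.4) + (-2.8)·(1.6) + (0.2)·(1.6) + (0.2)·(2.6) + (-0.8)·(-1.4)) / 4 = -16.6/4 = -4.15
  S[B,B] = ((-4.4)·(-4.4) + (1.6)·(1.6) + (1.6)·(1.6) + (2.6)·(2.6) + (-1.4)·(-1.4)) / 4 = 33.2/4 = 8.3

S is symmetric (S[j,i] = S[i,j]). Assembling:

S = [[4.7, -4.15],
 [-4.15, 8.3]]


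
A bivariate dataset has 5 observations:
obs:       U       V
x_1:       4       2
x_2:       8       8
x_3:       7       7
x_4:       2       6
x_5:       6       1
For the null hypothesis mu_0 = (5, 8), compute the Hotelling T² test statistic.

Step 1 — sample mean vector:
  mean(U) = (4 + 8 + 7 + 2 + 6) / 5 = 27/5 = 5.4
  mean(V) = (2 + 8 + 7 + 6 + 1) / 5 = 24/5 = 4.8
  x̄ = (5.4, 4.8),  deviation x̄ - mu_0 = (5.4, 4.8) - (5, 8) = (0.4, -3.2).

Step 2 — sample covariance matrix, S[i,j] = (1/(n-1)) · Σ_k (x_{k,i} - mean_i) · (x_{k,j} - mean_j), divisor n-1 = 4:
  S[U,U] = ((-1.4)·(-1.4) + (2.6)·(2.6) + (1.6)·(1.6) + (-3.4)·(-3.4) + (0.6)·(0.6)) / 4 = 23.2/4 = 5.8
  S[U,V] = ((-1.4)·(-2.8) + (2.6)·(3.2) + (1.6)·(2.2) + (-3.4)·(1.2) + (0.6)·(-3.8)) / 4 = 9.4/4 = 2.35
  S[V,V] = ((-2.8)·(-2.8) + (3.2)·(3.2) + (2.2)·(2.2) + (1.2)·(1.2) + (-3.8)·(-3.8)) / 4 = 38.8/4 = 9.7
  S = [[5.8, 2.35],
 [2.35, 9.7]].

Step 3 — invert S. det(S) = 5.8·9.7 - (2.35)² = 50.7375.
  S^{-1} = (1/det) · [[d, -b], [-b, a]] = [[0.1912, -0.0463],
 [-0.0463, 0.1143]].

Step 4 — quadratic form (x̄ - mu_0)^T · S^{-1} · (x̄ - mu_0):
  S^{-1} · (x̄ - mu_0) = (0.2247, -0.3843),
  (x̄ - mu_0)^T · [...] = (0.4)·(0.2247) + (-3.2)·(-0.3843) = 1.3197.

Step 5 — scale by n: T² = 5 · 1.3197 = 6.5987.

T² ≈ 6.5987


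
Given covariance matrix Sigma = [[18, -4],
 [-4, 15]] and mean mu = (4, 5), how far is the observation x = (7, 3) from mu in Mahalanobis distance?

Step 1 — centre the observation: (x - mu) = (3, -2).

Step 2 — invert Sigma. det(Sigma) = 18·15 - (-4)² = 254.
  Sigma^{-1} = (1/det) · [[d, -b], [-b, a]] = [[0.0591, 0.0157],
 [0.0157, 0.0709]].

Step 3 — form the quadratic (x - mu)^T · Sigma^{-1} · (x - mu):
  Sigma^{-1} · (x - mu) = (0.1457, -0.0945).
  (x - mu)^T · [Sigma^{-1} · (x - mu)] = (3)·(0.1457) + (-2)·(-0.0945) = 0.626.

Step 4 — take square root: d = √(0.626) ≈ 0.7912.

d(x, mu) = √(0.626) ≈ 0.7912


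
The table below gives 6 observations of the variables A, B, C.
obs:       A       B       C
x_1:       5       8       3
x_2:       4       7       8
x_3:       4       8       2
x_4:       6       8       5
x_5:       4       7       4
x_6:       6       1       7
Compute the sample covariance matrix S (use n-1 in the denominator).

Step 1 — column means:
  mean(A) = (5 + 4 + 4 + 6 + 4 + 6) / 6 = 29/6 = 4.8333
  mean(B) = (8 + 7 + 8 + 8 + 7 + 1) / 6 = 39/6 = 6.5
  mean(C) = (3 + 8 + 2 + 5 + 4 + 7) / 6 = 29/6 = 4.8333

Step 2 — sample covariance S[i,j] = (1/(n-1)) · Σ_k (x_{k,i} - mean_i) · (x_{k,j} - mean_j), with n-1 = 5.
  S[A,A] = ((0.1667)·(0.1667) + (-0.8333)·(-0.8333) + (-0.8333)·(-0.8333) + (1.1667)·(1.1667) + (-0.8333)·(-0.8333) + (1.1667)·(1.1667)) / 5 = 4.8333/5 = 0.9667
  S[A,B] = ((0.1667)·(1.5) + (-0.8333)·(0.5) + (-0.8333)·(1.5) + (1.1667)·(1.5) + (-0.8333)·(0.5) + (1.1667)·(-5.5)) / 5 = -6.5/5 = -1.3
  S[A,C] = ((0.1667)·(-1.8333) + (-0.8333)·(3.1667) + (-0.8333)·(-2.8333) + (1.1667)·(0.1667) + (-0.8333)·(-0.8333) + (1.1667)·(2.1667)) / 5 = 2.8333/5 = 0.5667
  S[B,B] = ((1.5)·(1.5) + (0.5)·(0.5) + (1.5)·(1.5) + (1.5)·(1.5) + (0.5)·(0.5) + (-5.5)·(-5.5)) / 5 = 37.5/5 = 7.5
  S[B,C] = ((1.5)·(-1.8333) + (0.5)·(3.1667) + (1.5)·(-2.8333) + (1.5)·(0.1667) + (0.5)·(-0.8333) + (-5.5)·(2.1667)) / 5 = -17.5/5 = -3.5
  S[C,C] = ((-1.8333)·(-1.8333) + (3.1667)·(3.1667) + (-2.8333)·(-2.8333) + (0.1667)·(0.1667) + (-0.8333)·(-0.8333) + (2.1667)·(2.1667)) / 5 = 26.8333/5 = 5.3667

S is symmetric (S[j,i] = S[i,j]). Assembling:

S = [[0.9667, -1.3, 0.5667],
 [-1.3, 7.5, -3.5],
 [0.5667, -3.5, 5.3667]]
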